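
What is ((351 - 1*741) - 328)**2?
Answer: 515524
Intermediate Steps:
((351 - 1*741) - 328)**2 = ((351 - 741) - 328)**2 = (-390 - 328)**2 = (-718)**2 = 515524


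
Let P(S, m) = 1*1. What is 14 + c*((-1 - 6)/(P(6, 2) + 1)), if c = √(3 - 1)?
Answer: 14 - 7*√2/2 ≈ 9.0502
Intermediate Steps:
c = √2 ≈ 1.4142
P(S, m) = 1
14 + c*((-1 - 6)/(P(6, 2) + 1)) = 14 + √2*((-1 - 6)/(1 + 1)) = 14 + √2*(-7/2) = 14 - 7*√2/2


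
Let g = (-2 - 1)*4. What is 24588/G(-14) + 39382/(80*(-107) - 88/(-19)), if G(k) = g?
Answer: -166908653/81276 ≈ -2053.6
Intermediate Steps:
g = -12 (g = -3*4 = -12)
G(k) = -12
24588/G(-14) + 39382/(80*(-107) - 88/(-19)) = 24588/(-12) + 39382/(80*(-107) - 88/(-19)) = 24588*(-1/12) + 39382/(-8560 - 88*(-1/19)) = -2049 + 39382/(-8560 + 88/19) = -2049 + 39382/(-162552/19) = -2049 + 39382*(-19/162552) = -2049 - 374129/81276 = -166908653/81276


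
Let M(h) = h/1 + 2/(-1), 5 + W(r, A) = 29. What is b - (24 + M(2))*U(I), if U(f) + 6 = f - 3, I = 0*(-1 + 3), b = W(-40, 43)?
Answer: 240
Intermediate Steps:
W(r, A) = 24 (W(r, A) = -5 + 29 = 24)
M(h) = -2 + h (M(h) = h*1 + 2*(-1) = h - 2 = -2 + h)
b = 24
I = 0 (I = 0*2 = 0)
U(f) = -9 + f (U(f) = -6 + (f - 3) = -6 + (-3 + f) = -9 + f)
b - (24 + M(2))*U(I) = 24 - (24 + (-2 + 2))*(-9 + 0) = 24 - (24 + 0)*(-9) = 24 - 24*(-9) = 24 - 1*(-216) = 24 + 216 = 240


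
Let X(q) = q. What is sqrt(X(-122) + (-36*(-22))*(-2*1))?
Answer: I*sqrt(1706) ≈ 41.304*I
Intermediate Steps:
sqrt(X(-122) + (-36*(-22))*(-2*1)) = sqrt(-122 + (-36*(-22))*(-2*1)) = sqrt(-122 + 792*(-2)) = sqrt(-122 - 1584) = sqrt(-1706) = I*sqrt(1706)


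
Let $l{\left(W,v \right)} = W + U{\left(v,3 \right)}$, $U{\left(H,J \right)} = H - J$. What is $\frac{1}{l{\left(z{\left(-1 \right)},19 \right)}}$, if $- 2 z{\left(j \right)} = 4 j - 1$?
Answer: $\frac{2}{37} \approx 0.054054$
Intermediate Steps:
$z{\left(j \right)} = \frac{1}{2} - 2 j$ ($z{\left(j \right)} = - \frac{4 j - 1}{2} = - \frac{-1 + 4 j}{2} = \frac{1}{2} - 2 j$)
$l{\left(W,v \right)} = -3 + W + v$ ($l{\left(W,v \right)} = W + \left(v - 3\right) = W + \left(-3 + v\right) = -3 + W + v$)
$\frac{1}{l{\left(z{\left(-1 \right)},19 \right)}} = \frac{1}{-3 + \left(\frac{1}{2} - -2\right) + 19} = \frac{1}{-3 + \left(\frac{1}{2} + 2\right) + 19} = \frac{1}{-3 + \frac{5}{2} + 19} = \frac{1}{\frac{37}{2}} = \frac{2}{37}$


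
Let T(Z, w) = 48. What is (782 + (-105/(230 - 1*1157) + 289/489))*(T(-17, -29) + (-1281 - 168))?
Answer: -18410291622/16789 ≈ -1.0966e+6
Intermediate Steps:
(782 + (-105/(230 - 1*1157) + 289/489))*(T(-17, -29) + (-1281 - 168)) = (782 + (-105/(230 - 1*1157) + 289/489))*(48 + (-1281 - 168)) = (782 + (-105/(230 - 1157) + 289*(1/489)))*(48 - 1449) = (782 + (-105/(-927) + 289/489))*(-1401) = (782 + (-105*(-1/927) + 289/489))*(-1401) = (782 + (35/309 + 289/489))*(-1401) = (782 + 11824/16789)*(-1401) = (13140822/16789)*(-1401) = -18410291622/16789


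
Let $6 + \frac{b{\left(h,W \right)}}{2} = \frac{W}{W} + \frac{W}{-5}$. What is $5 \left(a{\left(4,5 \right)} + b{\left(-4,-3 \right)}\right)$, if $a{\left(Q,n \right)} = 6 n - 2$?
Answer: $96$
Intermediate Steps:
$b{\left(h,W \right)} = -10 - \frac{2 W}{5}$ ($b{\left(h,W \right)} = -12 + 2 \left(\frac{W}{W} + \frac{W}{-5}\right) = -12 + 2 \left(1 + W \left(- \frac{1}{5}\right)\right) = -12 + 2 \left(1 - \frac{W}{5}\right) = -12 - \left(-2 + \frac{2 W}{5}\right) = -10 - \frac{2 W}{5}$)
$a{\left(Q,n \right)} = -2 + 6 n$
$5 \left(a{\left(4,5 \right)} + b{\left(-4,-3 \right)}\right) = 5 \left(\left(-2 + 6 \cdot 5\right) - \frac{44}{5}\right) = 5 \left(\left(-2 + 30\right) + \left(-10 + \frac{6}{5}\right)\right) = 5 \left(28 - \frac{44}{5}\right) = 5 \cdot \frac{96}{5} = 96$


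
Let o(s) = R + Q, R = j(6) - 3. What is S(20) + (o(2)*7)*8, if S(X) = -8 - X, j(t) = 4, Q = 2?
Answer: 140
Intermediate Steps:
R = 1 (R = 4 - 3 = 1)
o(s) = 3 (o(s) = 1 + 2 = 3)
S(20) + (o(2)*7)*8 = (-8 - 1*20) + (3*7)*8 = (-8 - 20) + 21*8 = -28 + 168 = 140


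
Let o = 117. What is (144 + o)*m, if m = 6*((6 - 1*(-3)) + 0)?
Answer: 14094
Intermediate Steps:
m = 54 (m = 6*((6 + 3) + 0) = 6*(9 + 0) = 6*9 = 54)
(144 + o)*m = (144 + 117)*54 = 261*54 = 14094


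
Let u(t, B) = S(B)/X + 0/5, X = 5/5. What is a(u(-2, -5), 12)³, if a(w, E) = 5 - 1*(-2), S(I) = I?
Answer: 343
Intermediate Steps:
X = 1 (X = 5*(⅕) = 1)
u(t, B) = B (u(t, B) = B/1 + 0/5 = B*1 + 0*(⅕) = B + 0 = B)
a(w, E) = 7 (a(w, E) = 5 + 2 = 7)
a(u(-2, -5), 12)³ = 7³ = 343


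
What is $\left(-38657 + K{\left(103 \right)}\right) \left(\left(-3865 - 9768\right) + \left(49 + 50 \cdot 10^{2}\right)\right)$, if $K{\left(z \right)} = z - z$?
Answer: $331831688$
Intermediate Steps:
$K{\left(z \right)} = 0$
$\left(-38657 + K{\left(103 \right)}\right) \left(\left(-3865 - 9768\right) + \left(49 + 50 \cdot 10^{2}\right)\right) = \left(-38657 + 0\right) \left(\left(-3865 - 9768\right) + \left(49 + 50 \cdot 10^{2}\right)\right) = - 38657 \left(-13633 + \left(49 + 50 \cdot 100\right)\right) = - 38657 \left(-13633 + \left(49 + 5000\right)\right) = - 38657 \left(-13633 + 5049\right) = \left(-38657\right) \left(-8584\right) = 331831688$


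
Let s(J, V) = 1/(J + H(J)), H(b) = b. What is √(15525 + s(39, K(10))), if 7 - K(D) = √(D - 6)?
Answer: √94454178/78 ≈ 124.60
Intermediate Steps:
K(D) = 7 - √(-6 + D) (K(D) = 7 - √(D - 6) = 7 - √(-6 + D))
s(J, V) = 1/(2*J) (s(J, V) = 1/(J + J) = 1/(2*J))
√(15525 + s(39, K(10))) = √(15525 + (½)/39) = √(15525 + (½)*(1/39)) = √(15525 + 1/78) = √(1210951/78) = √94454178/78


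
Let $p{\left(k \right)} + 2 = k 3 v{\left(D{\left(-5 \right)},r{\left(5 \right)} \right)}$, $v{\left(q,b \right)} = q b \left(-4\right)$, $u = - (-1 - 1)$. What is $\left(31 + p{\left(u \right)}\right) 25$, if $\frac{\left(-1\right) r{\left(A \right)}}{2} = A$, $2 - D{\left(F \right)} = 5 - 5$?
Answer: $12725$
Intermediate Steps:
$D{\left(F \right)} = 2$ ($D{\left(F \right)} = 2 - \left(5 - 5\right) = 2 - 0 = 2 + 0 = 2$)
$r{\left(A \right)} = - 2 A$
$u = 2$ ($u = \left(-1\right) \left(-2\right) = 2$)
$v{\left(q,b \right)} = - 4 b q$ ($v{\left(q,b \right)} = b q \left(-4\right) = - 4 b q$)
$p{\left(k \right)} = -2 + 240 k$ ($p{\left(k \right)} = -2 + k 3 \left(\left(-4\right) \left(\left(-2\right) 5\right) 2\right) = -2 + 3 k \left(\left(-4\right) \left(-10\right) 2\right) = -2 + 3 k 80 = -2 + 240 k$)
$\left(31 + p{\left(u \right)}\right) 25 = \left(31 + \left(-2 + 240 \cdot 2\right)\right) 25 = \left(31 + \left(-2 + 480\right)\right) 25 = \left(31 + 478\right) 25 = 509 \cdot 25 = 12725$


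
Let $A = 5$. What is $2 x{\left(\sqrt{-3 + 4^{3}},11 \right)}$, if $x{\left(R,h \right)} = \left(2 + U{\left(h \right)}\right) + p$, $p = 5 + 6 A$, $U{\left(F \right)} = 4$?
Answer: $82$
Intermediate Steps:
$p = 35$ ($p = 5 + 6 \cdot 5 = 5 + 30 = 35$)
$x{\left(R,h \right)} = 41$ ($x{\left(R,h \right)} = \left(2 + 4\right) + 35 = 6 + 35 = 41$)
$2 x{\left(\sqrt{-3 + 4^{3}},11 \right)} = 2 \cdot 41 = 82$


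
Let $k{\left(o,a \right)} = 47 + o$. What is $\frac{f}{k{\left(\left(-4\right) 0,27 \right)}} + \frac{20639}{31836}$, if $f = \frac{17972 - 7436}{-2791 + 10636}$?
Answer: $\frac{2648444327}{3912803580} \approx 0.67687$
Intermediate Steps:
$f = \frac{3512}{2615}$ ($f = \frac{10536}{7845} = 10536 \cdot \frac{1}{7845} = \frac{3512}{2615} \approx 1.343$)
$\frac{f}{k{\left(\left(-4\right) 0,27 \right)}} + \frac{20639}{31836} = \frac{3512}{2615 \left(47 - 0\right)} + \frac{20639}{31836} = \frac{3512}{2615 \left(47 + 0\right)} + 20639 \cdot \frac{1}{31836} = \frac{3512}{2615 \cdot 47} + \frac{20639}{31836} = \frac{3512}{2615} \cdot \frac{1}{47} + \frac{20639}{31836} = \frac{3512}{122905} + \frac{20639}{31836} = \frac{2648444327}{3912803580}$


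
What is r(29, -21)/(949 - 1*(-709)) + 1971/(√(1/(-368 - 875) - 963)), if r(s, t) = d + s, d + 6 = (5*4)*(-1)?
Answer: 3/1658 - 1971*I*√1487883430/1197010 ≈ 0.0018094 - 63.515*I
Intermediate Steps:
d = -26 (d = -6 + (5*4)*(-1) = -6 + 20*(-1) = -6 - 20 = -26)
r(s, t) = -26 + s
r(29, -21)/(949 - 1*(-709)) + 1971/(√(1/(-368 - 875) - 963)) = (-26 + 29)/(949 - 1*(-709)) + 1971/(√(1/(-368 - 875) - 963)) = 3/(949 + 709) + 1971/(√(1/(-1243) - 963)) = 3/1658 + 1971/(√(-1/1243 - 963)) = 3*(1/1658) + 1971/(√(-1197010/1243)) = 3/1658 + 1971/((I*√1487883430/1243)) = 3/1658 + 1971*(-I*√1487883430/1197010) = 3/1658 - 1971*I*√1487883430/1197010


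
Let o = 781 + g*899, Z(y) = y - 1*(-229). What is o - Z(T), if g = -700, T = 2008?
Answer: -630756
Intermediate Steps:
Z(y) = 229 + y (Z(y) = y + 229 = 229 + y)
o = -628519 (o = 781 - 700*899 = 781 - 629300 = -628519)
o - Z(T) = -628519 - (229 + 2008) = -628519 - 1*2237 = -628519 - 2237 = -630756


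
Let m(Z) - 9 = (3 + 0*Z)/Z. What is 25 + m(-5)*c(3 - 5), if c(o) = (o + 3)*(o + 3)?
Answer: 167/5 ≈ 33.400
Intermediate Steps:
c(o) = (3 + o)² (c(o) = (3 + o)*(3 + o) = (3 + o)²)
m(Z) = 9 + 3/Z (m(Z) = 9 + (3 + 0*Z)/Z = 9 + (3 + 0)/Z = 9 + 3/Z)
25 + m(-5)*c(3 - 5) = 25 + (9 + 3/(-5))*(3 + (3 - 5))² = 25 + (9 + 3*(-⅕))*(3 - 2)² = 25 + (9 - ⅗)*1² = 25 + (42/5)*1 = 25 + 42/5 = 167/5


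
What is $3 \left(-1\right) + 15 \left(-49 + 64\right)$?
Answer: $222$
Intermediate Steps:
$3 \left(-1\right) + 15 \left(-49 + 64\right) = -3 + 15 \cdot 15 = -3 + 225 = 222$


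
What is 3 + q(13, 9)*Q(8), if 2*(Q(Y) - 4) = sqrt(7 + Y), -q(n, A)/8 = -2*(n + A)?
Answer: 1411 + 176*sqrt(15) ≈ 2092.6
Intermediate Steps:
q(n, A) = 16*A + 16*n (q(n, A) = -(-16)*(n + A) = -(-16)*(A + n) = -8*(-2*A - 2*n) = 16*A + 16*n)
Q(Y) = 4 + sqrt(7 + Y)/2
3 + q(13, 9)*Q(8) = 3 + (16*9 + 16*13)*(4 + sqrt(7 + 8)/2) = 3 + (144 + 208)*(4 + sqrt(15)/2) = 3 + 352*(4 + sqrt(15)/2) = 3 + (1408 + 176*sqrt(15)) = 1411 + 176*sqrt(15)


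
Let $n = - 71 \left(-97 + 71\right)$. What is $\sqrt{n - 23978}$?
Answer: $2 i \sqrt{5533} \approx 148.77 i$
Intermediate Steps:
$n = 1846$ ($n = \left(-71\right) \left(-26\right) = 1846$)
$\sqrt{n - 23978} = \sqrt{1846 - 23978} = \sqrt{-22132} = 2 i \sqrt{5533}$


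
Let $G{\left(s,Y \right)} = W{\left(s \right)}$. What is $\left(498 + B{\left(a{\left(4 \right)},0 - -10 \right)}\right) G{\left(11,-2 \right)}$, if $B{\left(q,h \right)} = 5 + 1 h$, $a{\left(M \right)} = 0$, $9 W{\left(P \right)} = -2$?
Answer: $-114$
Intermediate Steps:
$W{\left(P \right)} = - \frac{2}{9}$ ($W{\left(P \right)} = \frac{1}{9} \left(-2\right) = - \frac{2}{9}$)
$G{\left(s,Y \right)} = - \frac{2}{9}$
$B{\left(q,h \right)} = 5 + h$
$\left(498 + B{\left(a{\left(4 \right)},0 - -10 \right)}\right) G{\left(11,-2 \right)} = \left(498 + \left(5 + \left(0 - -10\right)\right)\right) \left(- \frac{2}{9}\right) = \left(498 + \left(5 + \left(0 + 10\right)\right)\right) \left(- \frac{2}{9}\right) = \left(498 + \left(5 + 10\right)\right) \left(- \frac{2}{9}\right) = \left(498 + 15\right) \left(- \frac{2}{9}\right) = 513 \left(- \frac{2}{9}\right) = -114$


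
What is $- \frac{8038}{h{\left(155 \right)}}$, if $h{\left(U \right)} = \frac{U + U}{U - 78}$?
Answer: $- \frac{309463}{155} \approx -1996.5$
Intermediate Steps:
$h{\left(U \right)} = \frac{2 U}{-78 + U}$
$- \frac{8038}{h{\left(155 \right)}} = - \frac{8038}{2 \cdot 155 \frac{1}{-78 + 155}} = - \frac{8038}{2 \cdot 155 \cdot \frac{1}{77}} = - \frac{8038}{\frac{310}{77}} = \left(-8038\right) \frac{77}{310} = - \frac{309463}{155}$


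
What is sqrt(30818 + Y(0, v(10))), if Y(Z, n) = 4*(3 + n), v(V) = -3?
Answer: sqrt(30818) ≈ 175.55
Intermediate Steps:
Y(Z, n) = 12 + 4*n
sqrt(30818 + Y(0, v(10))) = sqrt(30818 + (12 + 4*(-3))) = sqrt(30818 + (12 - 12)) = sqrt(30818 + 0) = sqrt(30818)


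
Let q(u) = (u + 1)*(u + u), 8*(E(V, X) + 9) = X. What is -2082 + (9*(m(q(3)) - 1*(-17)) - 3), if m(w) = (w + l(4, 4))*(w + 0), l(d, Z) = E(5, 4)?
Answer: 1416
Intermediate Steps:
E(V, X) = -9 + X/8
l(d, Z) = -17/2 (l(d, Z) = -9 + (⅛)*4 = -9 + ½ = -17/2)
q(u) = 2*u*(1 + u) (q(u) = (1 + u)*(2*u) = 2*u*(1 + u))
m(w) = w*(-17/2 + w) (m(w) = (w - 17/2)*(w + 0) = (-17/2 + w)*w = w*(-17/2 + w))
-2082 + (9*(m(q(3)) - 1*(-17)) - 3) = -2082 + (9*((2*3*(1 + 3))*(-17 + 2*(2*3*(1 + 3)))/2 - 1*(-17)) - 3) = -2082 + (9*((2*3*4)*(-17 + 2*(2*3*4))/2 + 17) - 3) = -2082 + (9*((½)*24*(-17 + 2*24) + 17) - 3) = -2082 + (9*((½)*24*(-17 + 48) + 17) - 3) = -2082 + (9*((½)*24*31 + 17) - 3) = -2082 + (9*(372 + 17) - 3) = -2082 + (9*389 - 3) = -2082 + (3501 - 3) = -2082 + 3498 = 1416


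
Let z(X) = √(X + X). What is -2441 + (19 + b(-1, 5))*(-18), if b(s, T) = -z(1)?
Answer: -2783 + 18*√2 ≈ -2757.5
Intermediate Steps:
z(X) = √2*√X (z(X) = √(2*X) = √2*√X)
b(s, T) = -√2 (b(s, T) = -√2*√1 = -√2)
-2441 + (19 + b(-1, 5))*(-18) = -2441 + (19 - √2)*(-18) = -2441 + (-342 + 18*√2) = -2783 + 18*√2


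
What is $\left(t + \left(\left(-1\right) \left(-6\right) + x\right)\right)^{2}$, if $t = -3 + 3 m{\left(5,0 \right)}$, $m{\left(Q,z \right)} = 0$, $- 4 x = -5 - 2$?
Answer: $\frac{361}{16} \approx 22.563$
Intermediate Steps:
$x = \frac{7}{4}$ ($x = - \frac{-5 - 2}{4} = \left(- \frac{1}{4}\right) \left(-7\right) = \frac{7}{4} \approx 1.75$)
$t = -3$ ($t = -3 + 3 \cdot 0 = -3 + 0 = -3$)
$\left(t + \left(\left(-1\right) \left(-6\right) + x\right)\right)^{2} = \left(-3 + \left(\left(-1\right) \left(-6\right) + \frac{7}{4}\right)\right)^{2} = \left(-3 + \left(6 + \frac{7}{4}\right)\right)^{2} = \left(-3 + \frac{31}{4}\right)^{2} = \left(\frac{19}{4}\right)^{2} = \frac{361}{16}$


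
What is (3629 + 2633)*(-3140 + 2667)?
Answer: -2961926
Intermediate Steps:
(3629 + 2633)*(-3140 + 2667) = 6262*(-473) = -2961926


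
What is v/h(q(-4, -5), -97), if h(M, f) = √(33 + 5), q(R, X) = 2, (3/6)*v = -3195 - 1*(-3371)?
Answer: 176*√38/19 ≈ 57.102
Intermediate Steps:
v = 352 (v = 2*(-3195 - 1*(-3371)) = 2*(-3195 + 3371) = 2*176 = 352)
h(M, f) = √38
v/h(q(-4, -5), -97) = 352/(√38) = 352*(√38/38) = 176*√38/19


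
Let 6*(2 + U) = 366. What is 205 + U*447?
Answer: 26578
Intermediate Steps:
U = 59 (U = -2 + (1/6)*366 = -2 + 61 = 59)
205 + U*447 = 205 + 59*447 = 205 + 26373 = 26578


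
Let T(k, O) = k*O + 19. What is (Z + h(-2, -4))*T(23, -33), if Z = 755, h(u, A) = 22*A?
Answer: -493580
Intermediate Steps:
T(k, O) = 19 + O*k (T(k, O) = O*k + 19 = 19 + O*k)
(Z + h(-2, -4))*T(23, -33) = (755 + 22*(-4))*(19 - 33*23) = (755 - 88)*(19 - 759) = 667*(-740) = -493580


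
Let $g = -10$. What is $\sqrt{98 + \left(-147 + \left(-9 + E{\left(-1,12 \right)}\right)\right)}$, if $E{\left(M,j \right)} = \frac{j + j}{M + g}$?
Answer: $\frac{i \sqrt{7282}}{11} \approx 7.7577 i$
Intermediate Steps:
$E{\left(M,j \right)} = \frac{2 j}{-10 + M}$ ($E{\left(M,j \right)} = \frac{j + j}{M - 10} = \frac{2 j}{-10 + M}$)
$\sqrt{98 + \left(-147 + \left(-9 + E{\left(-1,12 \right)}\right)\right)} = \sqrt{98 - \left(156 - \frac{24}{-10 - 1}\right)} = \sqrt{98 - \left(156 + \frac{24}{11}\right)} = \sqrt{98 - \frac{1740}{11}} = \sqrt{- \frac{662}{11}} = \frac{i \sqrt{7282}}{11}$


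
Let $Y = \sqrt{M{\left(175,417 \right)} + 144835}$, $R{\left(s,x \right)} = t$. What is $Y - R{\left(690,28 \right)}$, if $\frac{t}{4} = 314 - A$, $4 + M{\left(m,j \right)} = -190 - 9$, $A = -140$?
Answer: $-1816 + 2 \sqrt{36158} \approx -1435.7$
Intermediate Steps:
$M{\left(m,j \right)} = -203$ ($M{\left(m,j \right)} = -4 - 199 = -203$)
$t = 1816$ ($t = 4 \left(314 - -140\right) = 4 \left(314 + 140\right) = 4 \cdot 454 = 1816$)
$R{\left(s,x \right)} = 1816$
$Y = 2 \sqrt{36158}$ ($Y = \sqrt{-203 + 144835} = \sqrt{144632} = 2 \sqrt{36158} \approx 380.31$)
$Y - R{\left(690,28 \right)} = 2 \sqrt{36158} - 1816 = -1816 + 2 \sqrt{36158}$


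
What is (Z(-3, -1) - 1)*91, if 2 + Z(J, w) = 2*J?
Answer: -819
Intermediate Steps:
Z(J, w) = -2 + 2*J
(Z(-3, -1) - 1)*91 = ((-2 + 2*(-3)) - 1)*91 = ((-2 - 6) - 1)*91 = (-8 - 1)*91 = -9*91 = -819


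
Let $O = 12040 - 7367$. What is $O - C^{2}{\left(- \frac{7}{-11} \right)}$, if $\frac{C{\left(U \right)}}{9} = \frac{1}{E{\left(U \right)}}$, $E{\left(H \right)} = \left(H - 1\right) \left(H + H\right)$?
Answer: $\frac{13468607}{3136} \approx 4294.8$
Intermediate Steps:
$O = 4673$ ($O = 12040 - 7367 = 4673$)
$E{\left(H \right)} = 2 H \left(-1 + H\right)$ ($E{\left(H \right)} = \left(-1 + H\right) 2 H = 2 H \left(-1 + H\right)$)
$C{\left(U \right)} = \frac{9}{2 U \left(-1 + U\right)}$
$O - C^{2}{\left(- \frac{7}{-11} \right)} = 4673 - \left(\frac{9}{2 \left(- \frac{7}{-11}\right) \left(-1 - \frac{7}{-11}\right)}\right)^{2} = 4673 - \left(\frac{9}{2 \left(\left(-7\right) \left(- \frac{1}{11}\right)\right) \left(-1 - - \frac{7}{11}\right)}\right)^{2} = 4673 - \left(\frac{9}{2 \cdot \frac{7}{11} \left(-1 + \frac{7}{11}\right)}\right)^{2} = 4673 - \left(\frac{9}{2} \cdot \frac{11}{7} \frac{1}{- \frac{4}{11}}\right)^{2} = 4673 - \left(\frac{9}{2} \cdot \frac{11}{7} \left(- \frac{11}{4}\right)\right)^{2} = 4673 - \left(- \frac{1089}{56}\right)^{2} = 4673 - \frac{1185921}{3136} = \frac{13468607}{3136}$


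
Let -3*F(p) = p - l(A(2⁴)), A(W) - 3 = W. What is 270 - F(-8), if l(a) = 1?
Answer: 267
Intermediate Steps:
A(W) = 3 + W
F(p) = ⅓ - p/3 (F(p) = -(p - 1*1)/3 = -(p - 1)/3 = -(-1 + p)/3 = ⅓ - p/3)
270 - F(-8) = 270 - (⅓ - ⅓*(-8)) = 270 - (⅓ + 8/3) = 270 - 1*3 = 270 - 3 = 267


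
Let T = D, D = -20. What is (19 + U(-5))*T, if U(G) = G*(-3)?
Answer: -680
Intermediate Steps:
U(G) = -3*G
T = -20
(19 + U(-5))*T = (19 - 3*(-5))*(-20) = (19 + 15)*(-20) = 34*(-20) = -680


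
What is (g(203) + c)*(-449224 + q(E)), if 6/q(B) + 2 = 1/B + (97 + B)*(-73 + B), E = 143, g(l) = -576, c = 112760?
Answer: -40352125141092656/800705 ≈ -5.0396e+10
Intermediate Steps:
q(B) = 6/(-2 + 1/B + (-73 + B)*(97 + B)) (q(B) = 6/(-2 + (1/B + (97 + B)*(-73 + B))) = 6/(-2 + (1/B + (-73 + B)*(97 + B))) = 6/(-2 + 1/B + (-73 + B)*(97 + B)))
(g(203) + c)*(-449224 + q(E)) = (-576 + 112760)*(-449224 + 6*143/(1 + 143³ - 7083*143 + 24*143²)) = 112184*(-449224 + 6*143/(1 + 2924207 - 1012869 + 24*20449)) = 112184*(-449224 + 6*143/(1 + 2924207 - 1012869 + 490776)) = 112184*(-449224 + 6*143/2402115) = 112184*(-449224 + 6*143*(1/2402115)) = 112184*(-449224 + 286/800705) = 112184*(-359695902634/800705) = -40352125141092656/800705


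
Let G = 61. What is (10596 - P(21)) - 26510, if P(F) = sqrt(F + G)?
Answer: -15914 - sqrt(82) ≈ -15923.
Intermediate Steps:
P(F) = sqrt(61 + F) (P(F) = sqrt(F + 61) = sqrt(61 + F))
(10596 - P(21)) - 26510 = (10596 - sqrt(61 + 21)) - 26510 = (10596 - sqrt(82)) - 26510 = -15914 - sqrt(82)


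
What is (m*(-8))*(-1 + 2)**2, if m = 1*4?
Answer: -32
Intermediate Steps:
m = 4
(m*(-8))*(-1 + 2)**2 = (4*(-8))*(-1 + 2)**2 = -32*1**2 = -32*1 = -32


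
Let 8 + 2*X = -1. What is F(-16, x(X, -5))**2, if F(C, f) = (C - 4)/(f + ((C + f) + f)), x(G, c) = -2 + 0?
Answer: 100/121 ≈ 0.82645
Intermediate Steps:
X = -9/2 (X = -4 + (1/2)*(-1) = -4 - 1/2 = -9/2 ≈ -4.5000)
x(G, c) = -2
F(C, f) = (-4 + C)/(C + 3*f) (F(C, f) = (-4 + C)/(f + (C + 2*f)) = (-4 + C)/(C + 3*f))
F(-16, x(X, -5))**2 = ((-4 - 16)/(-16 + 3*(-2)))**2 = (-20/(-16 - 6))**2 = (-20/(-22))**2 = (-1/22*(-20))**2 = (10/11)**2 = 100/121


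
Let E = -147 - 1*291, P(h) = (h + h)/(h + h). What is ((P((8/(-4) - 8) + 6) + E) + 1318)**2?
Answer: 776161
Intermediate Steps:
P(h) = 1 (P(h) = (2*h)/((2*h)) = (2*h)*(1/(2*h)) = 1)
E = -438 (E = -147 - 291 = -438)
((P((8/(-4) - 8) + 6) + E) + 1318)**2 = ((1 - 438) + 1318)**2 = (-437 + 1318)**2 = 881**2 = 776161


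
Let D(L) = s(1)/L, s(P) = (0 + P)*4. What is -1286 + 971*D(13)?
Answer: -12834/13 ≈ -987.23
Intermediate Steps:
s(P) = 4*P (s(P) = P*4 = 4*P)
D(L) = 4/L (D(L) = (4*1)/L = 4/L)
-1286 + 971*D(13) = -1286 + 971*(4/13) = -1286 + 3884/13 = -12834/13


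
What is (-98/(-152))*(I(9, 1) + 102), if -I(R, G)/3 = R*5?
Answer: -1617/76 ≈ -21.276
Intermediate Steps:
I(R, G) = -15*R (I(R, G) = -3*R*5 = -15*R)
(-98/(-152))*(I(9, 1) + 102) = (-98/(-152))*(-15*9 + 102) = (-98*(-1/152))*(-135 + 102) = (49/76)*(-33) = -1617/76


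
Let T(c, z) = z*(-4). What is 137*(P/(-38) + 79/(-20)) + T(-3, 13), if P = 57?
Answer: -15973/20 ≈ -798.65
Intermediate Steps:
T(c, z) = -4*z
137*(P/(-38) + 79/(-20)) + T(-3, 13) = 137*(57/(-38) + 79/(-20)) - 4*13 = 137*(57*(-1/38) + 79*(-1/20)) - 52 = 137*(-3/2 - 79/20) - 52 = 137*(-109/20) - 52 = -14933/20 - 52 = -15973/20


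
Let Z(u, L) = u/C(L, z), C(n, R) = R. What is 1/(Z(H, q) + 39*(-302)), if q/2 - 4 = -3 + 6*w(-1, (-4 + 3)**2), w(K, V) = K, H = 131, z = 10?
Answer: -10/117649 ≈ -8.4999e-5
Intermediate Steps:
q = -10 (q = 8 + 2*(-3 + 6*(-1)) = 8 + 2*(-3 - 6) = 8 + 2*(-9) = 8 - 18 = -10)
Z(u, L) = u/10
1/(Z(H, q) + 39*(-302)) = 1/((1/10)*131 + 39*(-302)) = 1/(131/10 - 11778) = 1/(-117649/10) = -10/117649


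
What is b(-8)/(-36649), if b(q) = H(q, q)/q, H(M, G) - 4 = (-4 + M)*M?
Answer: 25/73298 ≈ 0.00034107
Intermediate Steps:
H(M, G) = 4 + M*(-4 + M) (H(M, G) = 4 + (-4 + M)*M = 4 + M*(-4 + M))
b(q) = (4 + q² - 4*q)/q
b(-8)/(-36649) = (-4 - 8 + 4/(-8))/(-36649) = (-4 - 8 + 4*(-⅛))*(-1/36649) = (-4 - 8 - ½)*(-1/36649) = -25/2*(-1/36649) = 25/73298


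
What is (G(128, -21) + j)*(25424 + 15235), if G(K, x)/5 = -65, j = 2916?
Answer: 105347469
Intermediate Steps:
G(K, x) = -325 (G(K, x) = 5*(-65) = -325)
(G(128, -21) + j)*(25424 + 15235) = (-325 + 2916)*(25424 + 15235) = 2591*40659 = 105347469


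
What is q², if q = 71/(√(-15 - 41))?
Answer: -5041/56 ≈ -90.018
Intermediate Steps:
q = -71*I*√14/28 (q = 71/(√(-56)) = 71/((2*I*√14)) = 71*(-I*√14/28) = -71*I*√14/28 ≈ -9.4878*I)
q² = (-71*I*√14/28)² = -5041/56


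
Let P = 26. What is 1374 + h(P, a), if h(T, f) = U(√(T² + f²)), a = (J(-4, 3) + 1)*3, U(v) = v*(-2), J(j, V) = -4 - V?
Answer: 1374 - 20*√10 ≈ 1310.8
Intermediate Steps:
U(v) = -2*v
a = -18 (a = ((-4 - 1*3) + 1)*3 = ((-4 - 3) + 1)*3 = (-7 + 1)*3 = -6*3 = -18)
h(T, f) = -2*√(T² + f²)
1374 + h(P, a) = 1374 - 2*√(26² + (-18)²) = 1374 - 2*√(676 + 324) = 1374 - 20*√10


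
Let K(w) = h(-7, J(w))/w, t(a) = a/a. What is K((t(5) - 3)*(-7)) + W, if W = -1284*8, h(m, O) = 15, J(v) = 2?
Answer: -143793/14 ≈ -10271.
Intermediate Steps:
t(a) = 1
W = -10272
K(w) = 15/w
K((t(5) - 3)*(-7)) + W = 15/(((1 - 3)*(-7))) - 10272 = 15/((-2*(-7))) - 10272 = 15/14 - 10272 = -143793/14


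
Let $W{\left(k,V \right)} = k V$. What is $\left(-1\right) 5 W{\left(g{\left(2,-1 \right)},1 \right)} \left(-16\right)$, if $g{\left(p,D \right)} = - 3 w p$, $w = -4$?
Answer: $1920$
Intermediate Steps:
$g{\left(p,D \right)} = 12 p$ ($g{\left(p,D \right)} = \left(-3\right) \left(-4\right) p = 12 p$)
$W{\left(k,V \right)} = V k$
$\left(-1\right) 5 W{\left(g{\left(2,-1 \right)},1 \right)} \left(-16\right) = \left(-1\right) 5 \cdot 1 \cdot 12 \cdot 2 \left(-16\right) = - 5 \cdot 1 \cdot 24 \left(-16\right) = \left(-5\right) 24 \left(-16\right) = \left(-120\right) \left(-16\right) = 1920$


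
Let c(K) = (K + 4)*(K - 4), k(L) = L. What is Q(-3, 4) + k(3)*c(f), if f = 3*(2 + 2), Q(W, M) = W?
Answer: 381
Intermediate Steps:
f = 12 (f = 3*4 = 12)
c(K) = (-4 + K)*(4 + K) (c(K) = (4 + K)*(-4 + K) = (-4 + K)*(4 + K))
Q(-3, 4) + k(3)*c(f) = -3 + 3*(-16 + 12²) = -3 + 3*(-16 + 144) = -3 + 3*128 = -3 + 384 = 381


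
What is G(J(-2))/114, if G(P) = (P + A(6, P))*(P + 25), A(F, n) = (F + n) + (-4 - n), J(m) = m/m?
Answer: 13/19 ≈ 0.68421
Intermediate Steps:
J(m) = 1
A(F, n) = -4 + F
G(P) = (2 + P)*(25 + P) (G(P) = (P + (-4 + 6))*(P + 25) = (P + 2)*(25 + P) = (2 + P)*(25 + P))
G(J(-2))/114 = (50 + 1² + 27*1)/114 = (50 + 1 + 27)*(1/114) = 78*(1/114) = 13/19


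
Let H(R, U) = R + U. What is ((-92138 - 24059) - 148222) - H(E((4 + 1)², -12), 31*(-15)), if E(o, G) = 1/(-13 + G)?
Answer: -6598849/25 ≈ -2.6395e+5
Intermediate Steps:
((-92138 - 24059) - 148222) - H(E((4 + 1)², -12), 31*(-15)) = ((-92138 - 24059) - 148222) - (1/(-13 - 12) + 31*(-15)) = (-116197 - 148222) - (1/(-25) - 465) = -264419 - (-1/25 - 465) = -264419 - 1*(-11626/25) = -264419 + 11626/25 = -6598849/25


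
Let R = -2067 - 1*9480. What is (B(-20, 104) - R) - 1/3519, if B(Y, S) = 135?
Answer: 41108957/3519 ≈ 11682.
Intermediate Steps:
R = -11547 (R = -2067 - 9480 = -11547)
(B(-20, 104) - R) - 1/3519 = (135 - 1*(-11547)) - 1/3519 = (135 + 11547) - 1*1/3519 = 11682 - 1/3519 = 41108957/3519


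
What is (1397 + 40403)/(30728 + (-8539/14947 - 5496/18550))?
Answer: 5794877165000/4259807609819 ≈ 1.3604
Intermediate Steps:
(1397 + 40403)/(30728 + (-8539/14947 - 5496/18550)) = 41800/(30728 + (-8539*1/14947 - 5496*1/18550)) = 41800/(30728 + (-8539/14947 - 2748/9275)) = 41800/(30728 - 120273581/138633425) = 41800/(4259807609819/138633425) = 41800*(138633425/4259807609819) = 5794877165000/4259807609819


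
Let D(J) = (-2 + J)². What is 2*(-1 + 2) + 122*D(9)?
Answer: 5980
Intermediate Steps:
2*(-1 + 2) + 122*D(9) = 2*(-1 + 2) + 122*(-2 + 9)² = 2*1 + 122*7² = 2 + 122*49 = 2 + 5978 = 5980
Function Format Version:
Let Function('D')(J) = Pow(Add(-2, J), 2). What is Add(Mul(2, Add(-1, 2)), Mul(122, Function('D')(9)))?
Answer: 5980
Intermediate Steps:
Add(Mul(2, Add(-1, 2)), Mul(122, Function('D')(9))) = Add(Mul(2, Add(-1, 2)), Mul(122, Pow(Add(-2, 9), 2))) = Add(Mul(2, 1), Mul(122, Pow(7, 2))) = Add(2, Mul(122, 49)) = Add(2, 5978) = 5980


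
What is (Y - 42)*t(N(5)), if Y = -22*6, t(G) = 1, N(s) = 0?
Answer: -174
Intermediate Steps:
Y = -132
(Y - 42)*t(N(5)) = (-132 - 42)*1 = -174*1 = -174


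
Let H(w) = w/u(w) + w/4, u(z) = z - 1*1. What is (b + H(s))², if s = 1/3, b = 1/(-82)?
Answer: 44521/242064 ≈ 0.18392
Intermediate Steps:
u(z) = -1 + z (u(z) = z - 1 = -1 + z)
b = -1/82 ≈ -0.012195
s = ⅓ ≈ 0.33333
H(w) = w/4 + w/(-1 + w) (H(w) = w/(-1 + w) + w/4 = w/4 + w/(-1 + w))
(b + H(s))² = (-1/82 + (¼)*(⅓)*(3 + ⅓)/(-1 + ⅓))² = (-1/82 + (¼)*(⅓)*(10/3)/(-⅔))² = (-1/82 + (¼)*(⅓)*(-3/2)*(10/3))² = (-1/82 - 5/12)² = (-211/492)² = 44521/242064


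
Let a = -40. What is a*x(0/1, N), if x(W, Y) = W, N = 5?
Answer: 0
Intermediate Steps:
a*x(0/1, N) = -0/1 = -0 = -40*0 = 0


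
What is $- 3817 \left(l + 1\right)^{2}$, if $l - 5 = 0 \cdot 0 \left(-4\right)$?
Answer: $-137412$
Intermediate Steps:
$l = 5$ ($l = 5 + 0 \cdot 0 \left(-4\right) = 5 + 0 \left(-4\right) = 5 + 0 = 5$)
$- 3817 \left(l + 1\right)^{2} = - 3817 \left(5 + 1\right)^{2} = - 3817 \cdot 6^{2} = \left(-3817\right) 36 = -137412$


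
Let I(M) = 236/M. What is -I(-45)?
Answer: 236/45 ≈ 5.2444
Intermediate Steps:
-I(-45) = -236/(-45) = -236*(-1)/45 = -1*(-236/45) = 236/45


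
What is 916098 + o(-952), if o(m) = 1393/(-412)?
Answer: 377430983/412 ≈ 9.1610e+5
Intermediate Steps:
o(m) = -1393/412 (o(m) = 1393*(-1/412) = -1393/412)
916098 + o(-952) = 916098 - 1393/412 = 377430983/412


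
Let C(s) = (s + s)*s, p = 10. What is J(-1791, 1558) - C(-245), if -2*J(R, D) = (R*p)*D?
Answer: 13831840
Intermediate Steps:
J(R, D) = -5*D*R (J(R, D) = -R*10*D/2 = -10*R*D/2 = -5*D*R)
C(s) = 2*s² (C(s) = (2*s)*s = 2*s²)
J(-1791, 1558) - C(-245) = -5*1558*(-1791) - 2*(-245)² = 13951890 - 2*60025 = 13951890 - 1*120050 = 13951890 - 120050 = 13831840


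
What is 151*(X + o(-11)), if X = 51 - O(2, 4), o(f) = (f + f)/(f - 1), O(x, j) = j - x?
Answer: 46055/6 ≈ 7675.8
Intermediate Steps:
o(f) = 2*f/(-1 + f) (o(f) = (2*f)/(-1 + f) = 2*f/(-1 + f))
X = 49 (X = 51 - (4 - 1*2) = 51 - (4 - 2) = 51 - 1*2 = 51 - 2 = 49)
151*(X + o(-11)) = 151*(49 + 2*(-11)/(-1 - 11)) = 151*(49 + 2*(-11)/(-12)) = 151*(49 + 2*(-11)*(-1/12)) = 151*(49 + 11/6) = 151*(305/6) = 46055/6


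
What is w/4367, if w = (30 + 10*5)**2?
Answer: 6400/4367 ≈ 1.4655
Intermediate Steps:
w = 6400 (w = (30 + 50)**2 = 80**2 = 6400)
w/4367 = 6400/4367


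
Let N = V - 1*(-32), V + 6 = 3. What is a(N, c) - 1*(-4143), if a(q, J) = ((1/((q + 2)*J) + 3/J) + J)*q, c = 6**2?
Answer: 2895709/558 ≈ 5189.4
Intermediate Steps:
V = -3 (V = -6 + 3 = -3)
N = 29 (N = -3 - 1*(-32) = -3 + 32 = 29)
c = 36
a(q, J) = q*(J + 3/J + 1/(J*(2 + q))) (a(q, J) = ((1/((2 + q)*J) + 3/J) + J)*q = ((1/(J*(2 + q)) + 3/J) + J)*q = ((3/J + 1/(J*(2 + q))) + J)*q = (J + 3/J + 1/(J*(2 + q)))*q = q*(J + 3/J + 1/(J*(2 + q))))
a(N, c) - 1*(-4143) = 29*(7 + 2*36**2 + 3*29 + 29*36**2)/(36*(2 + 29)) - 1*(-4143) = 29*(1/36)*(7 + 2*1296 + 87 + 29*1296)/31 + 4143 = 29*(1/36)*(1/31)*(7 + 2592 + 87 + 37584) + 4143 = 29*(1/36)*(1/31)*40270 + 4143 = 583915/558 + 4143 = 2895709/558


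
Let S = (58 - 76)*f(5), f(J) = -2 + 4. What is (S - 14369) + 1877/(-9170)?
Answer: -132095727/9170 ≈ -14405.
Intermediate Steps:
f(J) = 2
S = -36 (S = (58 - 76)*2 = -18*2 = -36)
(S - 14369) + 1877/(-9170) = (-36 - 14369) + 1877/(-9170) = -14405 + 1877*(-1/9170) = -14405 - 1877/9170 = -132095727/9170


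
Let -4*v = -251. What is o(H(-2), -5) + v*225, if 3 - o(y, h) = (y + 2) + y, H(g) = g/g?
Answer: 56471/4 ≈ 14118.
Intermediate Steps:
v = 251/4 (v = -¼*(-251) = 251/4 ≈ 62.750)
H(g) = 1
o(y, h) = 1 - 2*y (o(y, h) = 3 - ((y + 2) + y) = 3 - ((2 + y) + y) = 3 - (2 + 2*y) = 3 + (-2 - 2*y) = 1 - 2*y)
o(H(-2), -5) + v*225 = (1 - 2*1) + (251/4)*225 = (1 - 2) + 56475/4 = -1 + 56475/4 = 56471/4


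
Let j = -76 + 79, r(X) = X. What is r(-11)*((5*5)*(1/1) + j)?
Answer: -308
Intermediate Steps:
j = 3
r(-11)*((5*5)*(1/1) + j) = -11*((5*5)*(1/1) + 3) = -11*(25*(1*1) + 3) = -11*(25*1 + 3) = -11*(25 + 3) = -11*28 = -308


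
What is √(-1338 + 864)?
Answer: I*√474 ≈ 21.772*I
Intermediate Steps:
√(-1338 + 864) = √(-474) = I*√474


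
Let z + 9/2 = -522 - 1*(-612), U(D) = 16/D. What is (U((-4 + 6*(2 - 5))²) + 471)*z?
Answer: 9746145/242 ≈ 40273.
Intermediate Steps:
z = 171/2 (z = -9/2 + (-522 - 1*(-612)) = -9/2 + (-522 + 612) = -9/2 + 90 = 171/2 ≈ 85.500)
(U((-4 + 6*(2 - 5))²) + 471)*z = (16/((-4 + 6*(2 - 5))²) + 471)*(171/2) = (16/((-4 + 6*(-3))²) + 471)*(171/2) = (16/((-4 - 18)²) + 471)*(171/2) = (16/((-22)²) + 471)*(171/2) = (16/484 + 471)*(171/2) = (16*(1/484) + 471)*(171/2) = (4/121 + 471)*(171/2) = (56995/121)*(171/2) = 9746145/242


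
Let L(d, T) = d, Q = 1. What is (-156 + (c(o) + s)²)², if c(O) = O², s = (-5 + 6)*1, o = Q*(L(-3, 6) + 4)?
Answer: 23104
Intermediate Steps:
o = 1 (o = 1*(-3 + 4) = 1*1 = 1)
s = 1 (s = 1*1 = 1)
(-156 + (c(o) + s)²)² = (-156 + (1² + 1)²)² = (-156 + (1 + 1)²)² = (-156 + 2²)² = (-156 + 4)² = (-152)² = 23104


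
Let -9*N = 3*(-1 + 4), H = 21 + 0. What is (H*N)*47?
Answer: -987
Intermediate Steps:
H = 21
N = -1 (N = -(-1 + 4)/3 = -3/3 = -⅑*9 = -1)
(H*N)*47 = (21*(-1))*47 = -21*47 = -987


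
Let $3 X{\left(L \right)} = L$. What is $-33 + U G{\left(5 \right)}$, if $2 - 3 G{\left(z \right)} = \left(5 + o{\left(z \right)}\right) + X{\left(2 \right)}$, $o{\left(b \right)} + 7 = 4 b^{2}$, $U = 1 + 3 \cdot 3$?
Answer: $- \frac{3197}{9} \approx -355.22$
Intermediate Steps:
$U = 10$ ($U = 1 + 9 = 10$)
$X{\left(L \right)} = \frac{L}{3}$
$o{\left(b \right)} = -7 + 4 b^{2}$
$G{\left(z \right)} = \frac{10}{9} - \frac{4 z^{2}}{3}$ ($G{\left(z \right)} = \frac{2}{3} - \frac{\left(5 + \left(-7 + 4 z^{2}\right)\right) + \frac{1}{3} \cdot 2}{3} = \frac{2}{3} - \frac{\left(-2 + 4 z^{2}\right) + \frac{2}{3}}{3} = \frac{2}{3} - \frac{- \frac{4}{3} + 4 z^{2}}{3} = \frac{2}{3} - \left(- \frac{4}{9} + \frac{4 z^{2}}{3}\right) = \frac{10}{9} - \frac{4 z^{2}}{3}$)
$-33 + U G{\left(5 \right)} = -33 + 10 \left(\frac{10}{9} - \frac{4 \cdot 5^{2}}{3}\right) = -33 + 10 \left(\frac{10}{9} - \frac{100}{3}\right) = -33 + 10 \left(- \frac{290}{9}\right) = -33 - \frac{2900}{9} = - \frac{3197}{9}$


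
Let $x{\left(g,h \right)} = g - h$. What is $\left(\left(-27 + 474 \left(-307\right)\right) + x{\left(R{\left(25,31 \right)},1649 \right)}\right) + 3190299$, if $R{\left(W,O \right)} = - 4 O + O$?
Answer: $3043012$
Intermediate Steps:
$R{\left(W,O \right)} = - 3 O$
$\left(\left(-27 + 474 \left(-307\right)\right) + x{\left(R{\left(25,31 \right)},1649 \right)}\right) + 3190299 = \left(\left(-27 + 474 \left(-307\right)\right) - 1742\right) + 3190299 = \left(\left(-27 - 145518\right) - 1742\right) + 3190299 = \left(-145545 - 1742\right) + 3190299 = -147287 + 3190299 = 3043012$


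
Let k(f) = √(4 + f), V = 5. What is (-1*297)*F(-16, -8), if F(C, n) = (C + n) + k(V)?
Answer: 6237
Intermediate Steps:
F(C, n) = 3 + C + n (F(C, n) = (C + n) + √(4 + 5) = (C + n) + √9 = (C + n) + 3 = 3 + C + n)
(-1*297)*F(-16, -8) = (-1*297)*(3 - 16 - 8) = -297*(-21) = 6237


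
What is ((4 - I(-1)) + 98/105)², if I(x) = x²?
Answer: 3481/225 ≈ 15.471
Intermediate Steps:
((4 - I(-1)) + 98/105)² = ((4 - 1*(-1)²) + 98/105)² = ((4 - 1*1) + 98*(1/105))² = ((4 - 1) + 14/15)² = (3 + 14/15)² = (59/15)² = 3481/225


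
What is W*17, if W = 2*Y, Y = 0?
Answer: 0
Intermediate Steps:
W = 0 (W = 2*0 = 0)
W*17 = 0*17 = 0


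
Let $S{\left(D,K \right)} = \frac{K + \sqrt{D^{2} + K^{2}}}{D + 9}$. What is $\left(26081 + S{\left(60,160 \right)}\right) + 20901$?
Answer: $\frac{3241918}{69} + \frac{20 \sqrt{73}}{69} \approx 46987.0$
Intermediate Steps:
$S{\left(D,K \right)} = \frac{K + \sqrt{D^{2} + K^{2}}}{9 + D}$
$\left(26081 + S{\left(60,160 \right)}\right) + 20901 = \left(26081 + \frac{160 + \sqrt{60^{2} + 160^{2}}}{9 + 60}\right) + 20901 = \left(26081 + \frac{160 + \sqrt{3600 + 25600}}{69}\right) + 20901 = \left(26081 + \frac{160 + \sqrt{29200}}{69}\right) + 20901 = \left(26081 + \frac{160 + 20 \sqrt{73}}{69}\right) + 20901 = \left(26081 + \left(\frac{160}{69} + \frac{20 \sqrt{73}}{69}\right)\right) + 20901 = \left(\frac{1799749}{69} + \frac{20 \sqrt{73}}{69}\right) + 20901 = \frac{3241918}{69} + \frac{20 \sqrt{73}}{69}$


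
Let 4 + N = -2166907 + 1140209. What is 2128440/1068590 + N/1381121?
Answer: 184250969106/147585208939 ≈ 1.2484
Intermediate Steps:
N = -1026702 (N = -4 + (-2166907 + 1140209) = -4 - 1026698 = -1026702)
2128440/1068590 + N/1381121 = 2128440/1068590 - 1026702/1381121 = 2128440*(1/1068590) - 1026702*1/1381121 = 212844/106859 - 1026702/1381121 = 184250969106/147585208939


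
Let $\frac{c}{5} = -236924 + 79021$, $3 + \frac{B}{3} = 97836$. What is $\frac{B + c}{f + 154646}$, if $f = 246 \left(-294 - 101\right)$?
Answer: $- \frac{124004}{14369} \approx -8.63$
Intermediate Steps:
$B = 293499$ ($B = -9 + 3 \cdot 97836 = -9 + 293508 = 293499$)
$f = -97170$ ($f = 246 \left(-395\right) = -97170$)
$c = -789515$ ($c = 5 \left(-236924 + 79021\right) = 5 \left(-157903\right) = -789515$)
$\frac{B + c}{f + 154646} = \frac{293499 - 789515}{-97170 + 154646} = - \frac{496016}{57476} = \left(-496016\right) \frac{1}{57476} = - \frac{124004}{14369}$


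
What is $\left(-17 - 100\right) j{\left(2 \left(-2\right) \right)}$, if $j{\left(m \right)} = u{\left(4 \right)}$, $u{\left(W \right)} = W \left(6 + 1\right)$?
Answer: $-3276$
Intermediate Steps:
$u{\left(W \right)} = 7 W$ ($u{\left(W \right)} = W 7 = 7 W$)
$j{\left(m \right)} = 28$ ($j{\left(m \right)} = 7 \cdot 4 = 28$)
$\left(-17 - 100\right) j{\left(2 \left(-2\right) \right)} = \left(-17 - 100\right) 28 = \left(-117\right) 28 = -3276$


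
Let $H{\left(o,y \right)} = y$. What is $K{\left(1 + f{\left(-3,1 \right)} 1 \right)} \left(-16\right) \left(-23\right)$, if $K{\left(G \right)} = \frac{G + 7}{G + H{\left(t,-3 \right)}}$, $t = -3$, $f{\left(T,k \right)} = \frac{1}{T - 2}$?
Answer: $- \frac{14352}{11} \approx -1304.7$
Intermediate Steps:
$f{\left(T,k \right)} = \frac{1}{-2 + T}$
$K{\left(G \right)} = \frac{7 + G}{-3 + G}$ ($K{\left(G \right)} = \frac{G + 7}{G - 3} = \frac{7 + G}{-3 + G}$)
$K{\left(1 + f{\left(-3,1 \right)} 1 \right)} \left(-16\right) \left(-23\right) = \frac{7 + \left(1 + \frac{1}{-2 - 3} \cdot 1\right)}{-3 + \left(1 + \frac{1}{-2 - 3} \cdot 1\right)} \left(-16\right) \left(-23\right) = \frac{7 + \left(1 + \frac{1}{-5} \cdot 1\right)}{-3 + \left(1 + \frac{1}{-5} \cdot 1\right)} \left(-16\right) \left(-23\right) = \frac{7 + \left(1 - \frac{1}{5}\right)}{-3 + \left(1 - \frac{1}{5}\right)} \left(-16\right) \left(-23\right) = \frac{7 + \frac{4}{5}}{-3 + \frac{4}{5}} \left(-16\right) \left(-23\right) = \frac{1}{- \frac{11}{5}} \cdot \frac{39}{5} \left(-16\right) \left(-23\right) = \left(- \frac{5}{11}\right) \frac{39}{5} \left(-16\right) \left(-23\right) = \left(- \frac{39}{11}\right) \left(-16\right) \left(-23\right) = \frac{624}{11} \left(-23\right) = - \frac{14352}{11}$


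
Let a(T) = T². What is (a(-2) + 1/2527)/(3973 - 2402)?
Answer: 10109/3969917 ≈ 0.0025464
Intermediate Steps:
(a(-2) + 1/2527)/(3973 - 2402) = ((-2)² + 1/2527)/(3973 - 2402) = (4 + 1/2527)/1571 = (10109/2527)*(1/1571) = 10109/3969917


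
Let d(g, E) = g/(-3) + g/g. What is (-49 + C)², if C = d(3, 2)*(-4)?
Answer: 2401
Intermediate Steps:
d(g, E) = 1 - g/3 (d(g, E) = g*(-⅓) + 1 = -g/3 + 1 = 1 - g/3)
C = 0 (C = (1 - ⅓*3)*(-4) = (1 - 1)*(-4) = 0*(-4) = 0)
(-49 + C)² = (-49 + 0)² = (-49)² = 2401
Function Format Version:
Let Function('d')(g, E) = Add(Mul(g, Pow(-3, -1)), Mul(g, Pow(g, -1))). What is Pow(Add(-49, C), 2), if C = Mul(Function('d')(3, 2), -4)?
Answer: 2401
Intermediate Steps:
Function('d')(g, E) = Add(1, Mul(Rational(-1, 3), g)) (Function('d')(g, E) = Add(Mul(g, Rational(-1, 3)), 1) = Add(Mul(Rational(-1, 3), g), 1) = Add(1, Mul(Rational(-1, 3), g)))
C = 0 (C = Mul(Add(1, Mul(Rational(-1, 3), 3)), -4) = Mul(Add(1, -1), -4) = Mul(0, -4) = 0)
Pow(Add(-49, C), 2) = Pow(Add(-49, 0), 2) = Pow(-49, 2) = 2401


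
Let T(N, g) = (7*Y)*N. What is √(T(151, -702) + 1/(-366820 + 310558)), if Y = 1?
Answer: √3345841108446/56262 ≈ 32.512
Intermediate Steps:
T(N, g) = 7*N (T(N, g) = (7*1)*N = 7*N)
√(T(151, -702) + 1/(-366820 + 310558)) = √(7*151 + 1/(-366820 + 310558)) = √(1057 + 1/(-56262)) = √(1057 - 1/56262) = √(59468933/56262) = √3345841108446/56262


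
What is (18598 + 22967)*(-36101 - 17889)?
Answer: -2244094350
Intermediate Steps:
(18598 + 22967)*(-36101 - 17889) = 41565*(-53990) = -2244094350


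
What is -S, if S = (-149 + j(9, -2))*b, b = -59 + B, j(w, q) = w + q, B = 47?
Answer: -1704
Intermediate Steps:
j(w, q) = q + w
b = -12 (b = -59 + 47 = -12)
S = 1704 (S = (-149 + (-2 + 9))*(-12) = (-149 + 7)*(-12) = -142*(-12) = 1704)
-S = -1*1704 = -1704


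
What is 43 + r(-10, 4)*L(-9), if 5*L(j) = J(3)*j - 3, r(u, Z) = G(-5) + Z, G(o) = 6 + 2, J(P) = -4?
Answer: 611/5 ≈ 122.20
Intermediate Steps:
G(o) = 8
r(u, Z) = 8 + Z
L(j) = -⅗ - 4*j/5 (L(j) = (-4*j - 3)/5 = (-3 - 4*j)/5 = -⅗ - 4*j/5)
43 + r(-10, 4)*L(-9) = 43 + (8 + 4)*(-⅗ - ⅘*(-9)) = 43 + 12*(-⅗ + 36/5) = 43 + 12*(33/5) = 43 + 396/5 = 611/5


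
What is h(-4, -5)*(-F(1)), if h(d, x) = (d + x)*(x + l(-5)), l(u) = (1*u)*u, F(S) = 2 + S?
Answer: 540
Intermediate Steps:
l(u) = u**2 (l(u) = u*u = u**2)
h(d, x) = (25 + x)*(d + x) (h(d, x) = (d + x)*(x + (-5)**2) = (d + x)*(x + 25) = (d + x)*(25 + x) = (25 + x)*(d + x))
h(-4, -5)*(-F(1)) = ((-5)**2 + 25*(-4) + 25*(-5) - 4*(-5))*(-(2 + 1)) = (25 - 100 - 125 + 20)*(-1*3) = -180*(-3) = 540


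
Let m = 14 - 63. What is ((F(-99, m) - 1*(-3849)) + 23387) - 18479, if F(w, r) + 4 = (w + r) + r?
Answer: 8556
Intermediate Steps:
m = -49
F(w, r) = -4 + w + 2*r (F(w, r) = -4 + ((w + r) + r) = -4 + ((r + w) + r) = -4 + (w + 2*r) = -4 + w + 2*r)
((F(-99, m) - 1*(-3849)) + 23387) - 18479 = (((-4 - 99 + 2*(-49)) - 1*(-3849)) + 23387) - 18479 = (((-4 - 99 - 98) + 3849) + 23387) - 18479 = ((-201 + 3849) + 23387) - 18479 = (3648 + 23387) - 18479 = 27035 - 18479 = 8556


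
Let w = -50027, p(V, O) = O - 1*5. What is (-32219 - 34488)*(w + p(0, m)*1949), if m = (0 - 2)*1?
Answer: 4247234690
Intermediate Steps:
m = -2 (m = -2*1 = -2)
p(V, O) = -5 + O (p(V, O) = O - 5 = -5 + O)
(-32219 - 34488)*(w + p(0, m)*1949) = (-32219 - 34488)*(-50027 + (-5 - 2)*1949) = -66707*(-50027 - 7*1949) = -66707*(-50027 - 13643) = -66707*(-63670) = 4247234690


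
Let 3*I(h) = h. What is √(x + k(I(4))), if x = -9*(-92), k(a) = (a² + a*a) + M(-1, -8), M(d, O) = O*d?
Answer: 2*√1889/3 ≈ 28.975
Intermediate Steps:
I(h) = h/3
k(a) = 8 + 2*a² (k(a) = (a² + a*a) - 8*(-1) = (a² + a²) + 8 = 2*a² + 8 = 8 + 2*a²)
x = 828
√(x + k(I(4))) = √(828 + (8 + 2*((⅓)*4)²)) = √(828 + (8 + 2*(4/3)²)) = √(828 + (8 + 2*(16/9))) = √(828 + (8 + 32/9)) = √(828 + 104/9) = √(7556/9) = 2*√1889/3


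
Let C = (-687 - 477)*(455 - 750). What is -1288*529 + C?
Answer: -337972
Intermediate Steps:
C = 343380 (C = -1164*(-295) = 343380)
-1288*529 + C = -1288*529 + 343380 = -681352 + 343380 = -337972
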